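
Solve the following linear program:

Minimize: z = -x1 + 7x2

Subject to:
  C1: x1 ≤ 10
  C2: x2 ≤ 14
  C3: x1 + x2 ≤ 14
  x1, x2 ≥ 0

Evaluate the objective at each vertex of the feasible region:
  z(0, 0) = 0
  z(10, 0) = -10  ←
  z(10, 4) = 18
  z(0, 14) = 98
The minimum is at x1 = 10, x2 = 0.

x1 = 10, x2 = 0, z = -10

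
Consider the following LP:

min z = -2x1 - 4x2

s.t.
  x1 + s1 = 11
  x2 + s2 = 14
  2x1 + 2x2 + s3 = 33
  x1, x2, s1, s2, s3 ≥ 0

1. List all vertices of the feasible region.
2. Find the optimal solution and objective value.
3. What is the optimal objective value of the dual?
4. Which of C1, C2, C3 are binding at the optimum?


1. (0, 0), (11, 0), (11, 5.5), (2.5, 14), (0, 14)
2. x1 = 2.5, x2 = 14, z = -61
3. -61
4. C2, C3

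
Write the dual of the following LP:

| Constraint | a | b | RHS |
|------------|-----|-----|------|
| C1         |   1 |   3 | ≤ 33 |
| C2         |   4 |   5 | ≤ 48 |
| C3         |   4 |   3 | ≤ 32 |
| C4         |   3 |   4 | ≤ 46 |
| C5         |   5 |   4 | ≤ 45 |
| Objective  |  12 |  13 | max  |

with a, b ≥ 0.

Primal max cᵀx s.t. Ax ≤ b, x ≥ 0  →  Dual min bᵀy s.t. Aᵀy ≥ c, y ≥ 0.

Minimize: z = 33y1 + 48y2 + 32y3 + 46y4 + 45y5

Subject to:
  y1 + 4y2 + 4y3 + 3y4 + 5y5 ≥ 12
  3y1 + 5y2 + 3y3 + 4y4 + 4y5 ≥ 13
  y1, y2, y3, y4, y5 ≥ 0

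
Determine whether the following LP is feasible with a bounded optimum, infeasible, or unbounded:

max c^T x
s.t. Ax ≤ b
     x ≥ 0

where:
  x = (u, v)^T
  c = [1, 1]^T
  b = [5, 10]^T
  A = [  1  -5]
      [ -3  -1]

Unbounded (objective can increase without bound)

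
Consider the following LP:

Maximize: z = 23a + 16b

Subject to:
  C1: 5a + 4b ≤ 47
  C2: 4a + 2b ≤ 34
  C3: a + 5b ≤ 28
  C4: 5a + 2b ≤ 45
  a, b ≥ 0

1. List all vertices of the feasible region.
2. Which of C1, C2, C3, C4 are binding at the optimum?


1. (0, 0), (8.5, 0), (7, 3), (5.857, 4.429), (0, 5.6)
2. C1, C2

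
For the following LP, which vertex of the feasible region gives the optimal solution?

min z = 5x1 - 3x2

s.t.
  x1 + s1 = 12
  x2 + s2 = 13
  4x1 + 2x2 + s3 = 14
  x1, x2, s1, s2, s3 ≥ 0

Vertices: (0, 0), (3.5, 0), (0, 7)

Evaluate the objective at each vertex of the feasible region:
  z(0, 0) = 0
  z(3.5, 0) = 17.5
  z(0, 7) = -21  ←
The minimum is at x1 = 0, x2 = 7.

(0, 7)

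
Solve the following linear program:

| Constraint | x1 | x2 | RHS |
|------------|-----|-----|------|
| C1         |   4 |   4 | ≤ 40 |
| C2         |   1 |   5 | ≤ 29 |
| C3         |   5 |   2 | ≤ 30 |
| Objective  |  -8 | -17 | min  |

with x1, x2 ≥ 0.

Evaluate the objective at each vertex of the feasible region:
  z(0, 0) = 0
  z(6, 0) = -48
  z(4, 5) = -117  ←
  z(0, 5.8) = -98.6
The minimum is at x1 = 4, x2 = 5.

x1 = 4, x2 = 5, z = -117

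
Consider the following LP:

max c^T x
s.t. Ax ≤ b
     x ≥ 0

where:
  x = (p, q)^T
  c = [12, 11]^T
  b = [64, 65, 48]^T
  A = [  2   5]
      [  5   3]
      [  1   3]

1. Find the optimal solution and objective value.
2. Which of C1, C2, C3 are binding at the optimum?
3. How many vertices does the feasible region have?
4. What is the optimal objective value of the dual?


1. p = 7, q = 10, z = 194
2. C1, C2
3. 4
4. 194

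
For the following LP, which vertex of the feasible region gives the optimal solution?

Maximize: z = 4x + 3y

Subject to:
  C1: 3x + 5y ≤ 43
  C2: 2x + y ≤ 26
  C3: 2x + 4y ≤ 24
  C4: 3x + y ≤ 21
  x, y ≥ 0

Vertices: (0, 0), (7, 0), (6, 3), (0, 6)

Evaluate the objective at each vertex of the feasible region:
  z(0, 0) = 0
  z(7, 0) = 28
  z(6, 3) = 33  ←
  z(0, 6) = 18
The maximum is at x = 6, y = 3.

(6, 3)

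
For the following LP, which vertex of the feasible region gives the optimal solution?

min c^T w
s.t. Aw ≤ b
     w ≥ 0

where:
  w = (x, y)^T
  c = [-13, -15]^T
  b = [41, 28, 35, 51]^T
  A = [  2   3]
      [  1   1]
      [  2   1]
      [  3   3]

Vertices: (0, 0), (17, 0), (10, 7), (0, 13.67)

Evaluate the objective at each vertex of the feasible region:
  z(0, 0) = 0
  z(17, 0) = -221
  z(10, 7) = -235  ←
  z(0, 13.67) = -205
The minimum is at x = 10, y = 7.

(10, 7)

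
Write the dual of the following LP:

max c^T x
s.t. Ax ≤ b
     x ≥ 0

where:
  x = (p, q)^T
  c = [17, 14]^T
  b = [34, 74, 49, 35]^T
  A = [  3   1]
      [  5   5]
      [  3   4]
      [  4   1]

Primal max cᵀx s.t. Ax ≤ b, x ≥ 0  →  Dual min bᵀy s.t. Aᵀy ≥ c, y ≥ 0.

Minimize: z = 34y1 + 74y2 + 49y3 + 35y4

Subject to:
  3y1 + 5y2 + 3y3 + 4y4 ≥ 17
  y1 + 5y2 + 4y3 + y4 ≥ 14
  y1, y2, y3, y4 ≥ 0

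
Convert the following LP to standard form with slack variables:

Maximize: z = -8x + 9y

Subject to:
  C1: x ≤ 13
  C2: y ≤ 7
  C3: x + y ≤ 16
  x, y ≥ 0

max z = -8x + 9y

s.t.
  x + s1 = 13
  y + s2 = 7
  x + y + s3 = 16
  x, y, s1, s2, s3 ≥ 0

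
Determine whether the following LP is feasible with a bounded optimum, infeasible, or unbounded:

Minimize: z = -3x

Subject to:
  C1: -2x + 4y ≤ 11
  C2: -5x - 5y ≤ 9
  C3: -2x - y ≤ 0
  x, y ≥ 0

Unbounded (objective can decrease without bound)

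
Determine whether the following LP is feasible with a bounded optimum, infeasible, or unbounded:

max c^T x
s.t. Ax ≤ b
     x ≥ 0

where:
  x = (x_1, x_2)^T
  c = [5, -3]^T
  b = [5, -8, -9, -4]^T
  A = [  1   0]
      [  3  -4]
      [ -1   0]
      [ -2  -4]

Infeasible (no feasible solution exists)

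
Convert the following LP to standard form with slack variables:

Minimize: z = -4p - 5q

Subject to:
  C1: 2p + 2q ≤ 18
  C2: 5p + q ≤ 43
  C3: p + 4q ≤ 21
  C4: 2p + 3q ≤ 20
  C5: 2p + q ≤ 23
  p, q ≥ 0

min z = -4p - 5q

s.t.
  2p + 2q + s1 = 18
  5p + q + s2 = 43
  p + 4q + s3 = 21
  2p + 3q + s4 = 20
  2p + q + s5 = 23
  p, q, s1, s2, s3, s4, s5 ≥ 0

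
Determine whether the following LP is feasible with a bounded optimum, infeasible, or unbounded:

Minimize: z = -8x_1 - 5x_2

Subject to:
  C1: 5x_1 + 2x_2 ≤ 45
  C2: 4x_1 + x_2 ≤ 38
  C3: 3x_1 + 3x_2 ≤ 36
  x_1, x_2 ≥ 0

Feasible with a bounded optimal solution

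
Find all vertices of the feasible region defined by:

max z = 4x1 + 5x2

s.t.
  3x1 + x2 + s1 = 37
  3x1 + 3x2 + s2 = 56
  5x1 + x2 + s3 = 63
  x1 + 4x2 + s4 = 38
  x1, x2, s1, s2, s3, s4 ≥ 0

(0, 0), (12.33, 0), (10, 7), (0, 9.5)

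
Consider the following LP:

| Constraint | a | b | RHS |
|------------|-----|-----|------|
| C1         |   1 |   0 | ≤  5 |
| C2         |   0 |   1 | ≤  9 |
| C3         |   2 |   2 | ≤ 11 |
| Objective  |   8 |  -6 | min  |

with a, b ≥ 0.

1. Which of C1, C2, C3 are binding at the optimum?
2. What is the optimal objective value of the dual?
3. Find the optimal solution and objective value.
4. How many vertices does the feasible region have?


1. C3
2. -33
3. a = 0, b = 5.5, z = -33
4. 4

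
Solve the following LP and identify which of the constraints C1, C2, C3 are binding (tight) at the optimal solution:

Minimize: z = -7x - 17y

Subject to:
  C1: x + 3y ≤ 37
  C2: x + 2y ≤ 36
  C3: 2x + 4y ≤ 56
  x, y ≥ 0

At x = 10, y = 9, compute slack b - a·x for each constraint:
  C1: 37 − 37 = 0  (binding)
  C2: 36 − 28 = 8  (slack)
  C3: 56 − 56 = 0  (binding)

Optimal: x = 10, y = 9
Binding: C1, C3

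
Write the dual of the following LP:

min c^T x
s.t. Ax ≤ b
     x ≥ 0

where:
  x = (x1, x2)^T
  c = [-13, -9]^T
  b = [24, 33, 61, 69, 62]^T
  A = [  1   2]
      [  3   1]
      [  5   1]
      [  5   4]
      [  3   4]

Primal min cᵀx s.t. Ax ≤ b, x ≥ 0  →  Dual max −bᵀy s.t. Aᵀy ≥ −c, y ≥ 0.

Maximize: z = -24y1 - 33y2 - 61y3 - 69y4 - 62y5

Subject to:
  y1 + 3y2 + 5y3 + 5y4 + 3y5 ≥ 13
  2y1 + y2 + y3 + 4y4 + 4y5 ≥ 9
  y1, y2, y3, y4, y5 ≥ 0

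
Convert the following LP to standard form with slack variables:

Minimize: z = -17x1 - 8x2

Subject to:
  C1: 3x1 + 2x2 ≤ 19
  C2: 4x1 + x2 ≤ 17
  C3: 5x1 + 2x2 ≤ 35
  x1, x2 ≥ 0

min z = -17x1 - 8x2

s.t.
  3x1 + 2x2 + s1 = 19
  4x1 + x2 + s2 = 17
  5x1 + 2x2 + s3 = 35
  x1, x2, s1, s2, s3 ≥ 0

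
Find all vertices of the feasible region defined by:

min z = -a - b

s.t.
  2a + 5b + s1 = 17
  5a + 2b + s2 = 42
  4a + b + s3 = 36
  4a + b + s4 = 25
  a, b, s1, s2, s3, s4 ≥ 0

(0, 0), (6.25, 0), (6, 1), (0, 3.4)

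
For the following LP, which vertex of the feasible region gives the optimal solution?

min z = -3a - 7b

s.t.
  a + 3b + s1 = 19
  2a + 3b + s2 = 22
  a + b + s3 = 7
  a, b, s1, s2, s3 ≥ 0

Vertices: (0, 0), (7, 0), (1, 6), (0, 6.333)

Evaluate the objective at each vertex of the feasible region:
  z(0, 0) = 0
  z(7, 0) = -21
  z(1, 6) = -45  ←
  z(0, 6.333) = -44.33
The minimum is at a = 1, b = 6.

(1, 6)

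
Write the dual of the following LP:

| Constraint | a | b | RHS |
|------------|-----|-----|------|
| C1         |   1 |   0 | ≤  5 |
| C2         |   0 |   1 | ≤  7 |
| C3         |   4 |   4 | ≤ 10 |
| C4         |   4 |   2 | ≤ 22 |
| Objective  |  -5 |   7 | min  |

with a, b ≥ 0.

Primal min cᵀx s.t. Ax ≤ b, x ≥ 0  →  Dual max −bᵀy s.t. Aᵀy ≥ −c, y ≥ 0.

Maximize: z = -5y1 - 7y2 - 10y3 - 22y4

Subject to:
  y1 + 4y3 + 4y4 ≥ 5
  y2 + 4y3 + 2y4 ≥ -7
  y1, y2, y3, y4 ≥ 0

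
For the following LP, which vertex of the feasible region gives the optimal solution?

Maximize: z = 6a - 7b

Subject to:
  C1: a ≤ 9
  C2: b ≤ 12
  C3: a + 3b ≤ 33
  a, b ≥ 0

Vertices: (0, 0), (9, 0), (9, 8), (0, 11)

Evaluate the objective at each vertex of the feasible region:
  z(0, 0) = 0
  z(9, 0) = 54  ←
  z(9, 8) = -2
  z(0, 11) = -77
The maximum is at a = 9, b = 0.

(9, 0)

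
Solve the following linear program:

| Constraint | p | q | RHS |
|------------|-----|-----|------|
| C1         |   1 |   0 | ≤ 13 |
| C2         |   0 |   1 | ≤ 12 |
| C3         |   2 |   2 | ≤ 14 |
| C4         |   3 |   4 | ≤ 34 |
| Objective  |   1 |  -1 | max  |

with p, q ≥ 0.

Evaluate the objective at each vertex of the feasible region:
  z(0, 0) = 0
  z(7, 0) = 7  ←
  z(0, 7) = -7
The maximum is at p = 7, q = 0.

p = 7, q = 0, z = 7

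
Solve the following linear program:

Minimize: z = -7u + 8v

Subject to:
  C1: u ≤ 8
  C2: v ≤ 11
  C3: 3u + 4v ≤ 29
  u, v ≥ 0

Evaluate the objective at each vertex of the feasible region:
  z(0, 0) = 0
  z(8, 0) = -56  ←
  z(8, 1.25) = -46
  z(0, 7.25) = 58
The minimum is at u = 8, v = 0.

u = 8, v = 0, z = -56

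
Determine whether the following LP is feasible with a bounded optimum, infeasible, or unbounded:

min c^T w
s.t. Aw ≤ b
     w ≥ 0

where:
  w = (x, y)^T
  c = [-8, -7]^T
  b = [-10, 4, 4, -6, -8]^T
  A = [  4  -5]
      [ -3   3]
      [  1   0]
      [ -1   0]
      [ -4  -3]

Infeasible (no feasible solution exists)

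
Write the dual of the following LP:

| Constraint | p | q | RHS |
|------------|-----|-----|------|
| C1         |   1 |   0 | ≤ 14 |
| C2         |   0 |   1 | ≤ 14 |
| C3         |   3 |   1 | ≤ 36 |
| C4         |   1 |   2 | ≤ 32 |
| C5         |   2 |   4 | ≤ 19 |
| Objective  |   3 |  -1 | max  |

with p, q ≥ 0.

Primal max cᵀx s.t. Ax ≤ b, x ≥ 0  →  Dual min bᵀy s.t. Aᵀy ≥ c, y ≥ 0.

Minimize: z = 14y1 + 14y2 + 36y3 + 32y4 + 19y5

Subject to:
  y1 + 3y3 + y4 + 2y5 ≥ 3
  y2 + y3 + 2y4 + 4y5 ≥ -1
  y1, y2, y3, y4, y5 ≥ 0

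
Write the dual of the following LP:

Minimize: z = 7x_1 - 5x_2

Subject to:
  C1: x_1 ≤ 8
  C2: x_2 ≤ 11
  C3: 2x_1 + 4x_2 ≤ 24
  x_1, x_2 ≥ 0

Primal min cᵀx s.t. Ax ≤ b, x ≥ 0  →  Dual max −bᵀy s.t. Aᵀy ≥ −c, y ≥ 0.

Maximize: z = -8y1 - 11y2 - 24y3

Subject to:
  y1 + 2y3 ≥ -7
  y2 + 4y3 ≥ 5
  y1, y2, y3 ≥ 0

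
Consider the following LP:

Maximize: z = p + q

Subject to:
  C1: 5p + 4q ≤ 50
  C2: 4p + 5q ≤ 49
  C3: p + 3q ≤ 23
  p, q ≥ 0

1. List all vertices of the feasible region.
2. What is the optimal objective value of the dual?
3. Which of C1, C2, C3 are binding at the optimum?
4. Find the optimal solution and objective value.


1. (0, 0), (10, 0), (6, 5), (4.571, 6.143), (0, 7.667)
2. 11
3. C1, C2
4. p = 6, q = 5, z = 11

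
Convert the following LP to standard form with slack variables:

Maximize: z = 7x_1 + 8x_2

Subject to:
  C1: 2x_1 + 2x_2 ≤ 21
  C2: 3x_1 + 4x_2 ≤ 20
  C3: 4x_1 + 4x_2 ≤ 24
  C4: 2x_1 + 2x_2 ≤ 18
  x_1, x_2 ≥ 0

max z = 7x_1 + 8x_2

s.t.
  2x_1 + 2x_2 + s1 = 21
  3x_1 + 4x_2 + s2 = 20
  4x_1 + 4x_2 + s3 = 24
  2x_1 + 2x_2 + s4 = 18
  x_1, x_2, s1, s2, s3, s4 ≥ 0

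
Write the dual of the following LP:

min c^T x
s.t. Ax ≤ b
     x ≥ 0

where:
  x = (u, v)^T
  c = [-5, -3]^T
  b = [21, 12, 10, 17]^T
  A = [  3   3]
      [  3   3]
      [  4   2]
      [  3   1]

Primal min cᵀx s.t. Ax ≤ b, x ≥ 0  →  Dual max −bᵀy s.t. Aᵀy ≥ −c, y ≥ 0.

Maximize: z = -21y1 - 12y2 - 10y3 - 17y4

Subject to:
  3y1 + 3y2 + 4y3 + 3y4 ≥ 5
  3y1 + 3y2 + 2y3 + y4 ≥ 3
  y1, y2, y3, y4 ≥ 0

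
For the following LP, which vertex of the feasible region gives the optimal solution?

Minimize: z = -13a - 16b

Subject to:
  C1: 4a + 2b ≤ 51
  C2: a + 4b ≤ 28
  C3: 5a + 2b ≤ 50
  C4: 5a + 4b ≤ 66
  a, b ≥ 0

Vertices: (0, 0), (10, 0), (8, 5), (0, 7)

Evaluate the objective at each vertex of the feasible region:
  z(0, 0) = 0
  z(10, 0) = -130
  z(8, 5) = -184  ←
  z(0, 7) = -112
The minimum is at a = 8, b = 5.

(8, 5)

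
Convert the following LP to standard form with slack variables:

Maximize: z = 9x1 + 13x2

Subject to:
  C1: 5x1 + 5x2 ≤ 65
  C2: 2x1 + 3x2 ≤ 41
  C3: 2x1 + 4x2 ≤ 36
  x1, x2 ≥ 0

max z = 9x1 + 13x2

s.t.
  5x1 + 5x2 + s1 = 65
  2x1 + 3x2 + s2 = 41
  2x1 + 4x2 + s3 = 36
  x1, x2, s1, s2, s3 ≥ 0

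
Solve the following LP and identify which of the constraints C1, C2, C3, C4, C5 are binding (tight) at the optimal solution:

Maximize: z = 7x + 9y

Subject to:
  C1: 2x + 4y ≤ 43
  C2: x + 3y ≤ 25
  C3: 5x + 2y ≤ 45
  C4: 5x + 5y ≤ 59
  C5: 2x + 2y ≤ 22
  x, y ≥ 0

At x = 4, y = 7, compute slack b - a·x for each constraint:
  C1: 43 − 36 = 7  (slack)
  C2: 25 − 25 = 0  (binding)
  C3: 45 − 34 = 11  (slack)
  C4: 59 − 55 = 4  (slack)
  C5: 22 − 22 = 0  (binding)

Optimal: x = 4, y = 7
Binding: C2, C5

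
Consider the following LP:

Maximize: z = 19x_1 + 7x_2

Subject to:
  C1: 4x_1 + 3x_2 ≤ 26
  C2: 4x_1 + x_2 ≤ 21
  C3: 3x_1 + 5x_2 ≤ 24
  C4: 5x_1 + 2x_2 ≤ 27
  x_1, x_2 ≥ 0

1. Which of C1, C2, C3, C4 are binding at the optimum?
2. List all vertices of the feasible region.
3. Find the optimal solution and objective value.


1. C2, C4
2. (0, 0), (5.25, 0), (5, 1), (4.579, 2.053), (0, 4.8)
3. x_1 = 5, x_2 = 1, z = 102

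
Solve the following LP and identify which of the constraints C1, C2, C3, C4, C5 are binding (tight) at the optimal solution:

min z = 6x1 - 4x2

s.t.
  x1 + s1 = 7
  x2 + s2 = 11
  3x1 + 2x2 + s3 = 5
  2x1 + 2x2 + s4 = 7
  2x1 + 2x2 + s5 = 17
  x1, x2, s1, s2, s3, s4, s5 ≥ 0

At x1 = 0, x2 = 2.5, compute slack b - a·x for each constraint:
  C1: 7 − 0 = 7  (slack)
  C2: 11 − 2.5 = 8.5  (slack)
  C3: 5 − 5 = 0  (binding)
  C4: 7 − 5 = 2  (slack)
  C5: 17 − 5 = 12  (slack)

Optimal: x1 = 0, x2 = 2.5
Binding: C3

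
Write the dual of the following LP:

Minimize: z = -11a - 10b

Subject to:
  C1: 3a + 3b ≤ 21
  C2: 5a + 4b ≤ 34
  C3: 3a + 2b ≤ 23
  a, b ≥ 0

Primal min cᵀx s.t. Ax ≤ b, x ≥ 0  →  Dual max −bᵀy s.t. Aᵀy ≥ −c, y ≥ 0.

Maximize: z = -21y1 - 34y2 - 23y3

Subject to:
  3y1 + 5y2 + 3y3 ≥ 11
  3y1 + 4y2 + 2y3 ≥ 10
  y1, y2, y3 ≥ 0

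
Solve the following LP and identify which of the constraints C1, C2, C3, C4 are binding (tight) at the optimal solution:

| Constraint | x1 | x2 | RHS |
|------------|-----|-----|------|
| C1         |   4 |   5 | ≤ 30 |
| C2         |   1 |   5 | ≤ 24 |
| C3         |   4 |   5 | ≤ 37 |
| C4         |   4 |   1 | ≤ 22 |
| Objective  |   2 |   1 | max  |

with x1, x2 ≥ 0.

At x1 = 5, x2 = 2, compute slack b - a·x for each constraint:
  C1: 30 − 30 = 0  (binding)
  C2: 24 − 15 = 9  (slack)
  C3: 37 − 30 = 7  (slack)
  C4: 22 − 22 = 0  (binding)

Optimal: x1 = 5, x2 = 2
Binding: C1, C4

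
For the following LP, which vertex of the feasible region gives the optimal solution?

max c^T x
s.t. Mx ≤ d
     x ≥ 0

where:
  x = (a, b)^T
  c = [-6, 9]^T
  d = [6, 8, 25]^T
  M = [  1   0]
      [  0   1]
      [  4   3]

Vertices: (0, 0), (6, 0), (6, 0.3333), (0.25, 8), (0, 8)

Evaluate the objective at each vertex of the feasible region:
  z(0, 0) = 0
  z(6, 0) = -36
  z(6, 0.3333) = -33
  z(0.25, 8) = 70.5
  z(0, 8) = 72  ←
The maximum is at a = 0, b = 8.

(0, 8)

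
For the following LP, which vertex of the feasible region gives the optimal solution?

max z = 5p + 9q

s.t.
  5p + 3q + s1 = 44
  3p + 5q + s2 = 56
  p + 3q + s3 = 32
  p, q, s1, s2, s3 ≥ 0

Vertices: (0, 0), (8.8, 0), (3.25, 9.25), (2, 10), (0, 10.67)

Evaluate the objective at each vertex of the feasible region:
  z(0, 0) = 0
  z(8.8, 0) = 44
  z(3.25, 9.25) = 99.5
  z(2, 10) = 100  ←
  z(0, 10.67) = 96
The maximum is at p = 2, q = 10.

(2, 10)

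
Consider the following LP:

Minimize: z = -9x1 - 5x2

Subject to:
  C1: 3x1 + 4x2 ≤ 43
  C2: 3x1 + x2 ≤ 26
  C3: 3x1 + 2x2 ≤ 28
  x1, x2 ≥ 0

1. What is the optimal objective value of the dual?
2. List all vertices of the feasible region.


1. -82
2. (0, 0), (8.667, 0), (8, 2), (4.333, 7.5), (0, 10.75)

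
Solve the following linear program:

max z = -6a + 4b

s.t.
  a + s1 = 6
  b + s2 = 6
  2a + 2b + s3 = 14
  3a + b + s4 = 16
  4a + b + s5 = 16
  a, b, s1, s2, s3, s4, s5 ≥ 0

Evaluate the objective at each vertex of the feasible region:
  z(0, 0) = 0
  z(4, 0) = -24
  z(3, 4) = -2
  z(1, 6) = 18
  z(0, 6) = 24  ←
The maximum is at a = 0, b = 6.

a = 0, b = 6, z = 24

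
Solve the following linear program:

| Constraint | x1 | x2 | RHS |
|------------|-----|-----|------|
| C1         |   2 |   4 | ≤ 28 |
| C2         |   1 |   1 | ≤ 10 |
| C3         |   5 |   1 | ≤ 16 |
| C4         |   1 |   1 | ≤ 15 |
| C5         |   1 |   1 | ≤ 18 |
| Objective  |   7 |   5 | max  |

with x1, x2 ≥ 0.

Evaluate the objective at each vertex of the feasible region:
  z(0, 0) = 0
  z(3.2, 0) = 22.4
  z(2, 6) = 44  ←
  z(0, 7) = 35
The maximum is at x1 = 2, x2 = 6.

x1 = 2, x2 = 6, z = 44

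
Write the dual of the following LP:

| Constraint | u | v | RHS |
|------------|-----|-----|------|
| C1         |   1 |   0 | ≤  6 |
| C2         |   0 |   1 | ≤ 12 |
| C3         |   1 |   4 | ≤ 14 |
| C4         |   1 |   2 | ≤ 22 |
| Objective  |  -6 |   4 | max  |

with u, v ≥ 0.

Primal max cᵀx s.t. Ax ≤ b, x ≥ 0  →  Dual min bᵀy s.t. Aᵀy ≥ c, y ≥ 0.

Minimize: z = 6y1 + 12y2 + 14y3 + 22y4

Subject to:
  y1 + y3 + y4 ≥ -6
  y2 + 4y3 + 2y4 ≥ 4
  y1, y2, y3, y4 ≥ 0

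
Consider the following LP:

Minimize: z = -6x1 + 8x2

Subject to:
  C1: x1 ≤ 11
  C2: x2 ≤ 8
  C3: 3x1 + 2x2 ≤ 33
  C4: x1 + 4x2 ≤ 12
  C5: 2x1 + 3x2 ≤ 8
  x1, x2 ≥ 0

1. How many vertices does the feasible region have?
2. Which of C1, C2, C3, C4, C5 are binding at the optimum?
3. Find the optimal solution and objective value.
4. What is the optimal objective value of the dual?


1. 3
2. C5
3. x1 = 4, x2 = 0, z = -24
4. -24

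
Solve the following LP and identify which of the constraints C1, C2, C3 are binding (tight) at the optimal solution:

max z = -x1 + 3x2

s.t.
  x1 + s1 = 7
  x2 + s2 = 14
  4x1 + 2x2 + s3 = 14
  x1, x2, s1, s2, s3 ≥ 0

At x1 = 0, x2 = 7, compute slack b - a·x for each constraint:
  C1: 7 − 0 = 7  (slack)
  C2: 14 − 7 = 7  (slack)
  C3: 14 − 14 = 0  (binding)

Optimal: x1 = 0, x2 = 7
Binding: C3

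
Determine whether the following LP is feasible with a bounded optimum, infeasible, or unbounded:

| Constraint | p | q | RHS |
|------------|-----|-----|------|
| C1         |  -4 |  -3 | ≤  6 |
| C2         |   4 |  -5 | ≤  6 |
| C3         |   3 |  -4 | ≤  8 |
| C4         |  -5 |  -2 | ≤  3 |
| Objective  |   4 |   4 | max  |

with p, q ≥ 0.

Unbounded (objective can increase without bound)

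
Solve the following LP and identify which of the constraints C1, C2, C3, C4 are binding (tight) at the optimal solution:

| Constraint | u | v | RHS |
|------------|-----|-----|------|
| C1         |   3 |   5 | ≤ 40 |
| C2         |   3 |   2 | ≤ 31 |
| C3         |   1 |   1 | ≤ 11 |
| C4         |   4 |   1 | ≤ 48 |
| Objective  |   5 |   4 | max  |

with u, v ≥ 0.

At u = 9, v = 2, compute slack b - a·x for each constraint:
  C1: 40 − 37 = 3  (slack)
  C2: 31 − 31 = 0  (binding)
  C3: 11 − 11 = 0  (binding)
  C4: 48 − 38 = 10  (slack)

Optimal: u = 9, v = 2
Binding: C2, C3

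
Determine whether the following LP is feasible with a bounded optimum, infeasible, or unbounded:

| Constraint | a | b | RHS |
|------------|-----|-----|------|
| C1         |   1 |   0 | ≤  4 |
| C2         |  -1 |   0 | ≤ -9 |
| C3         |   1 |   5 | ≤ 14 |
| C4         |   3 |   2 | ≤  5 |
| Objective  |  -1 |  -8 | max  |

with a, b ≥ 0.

Infeasible (no feasible solution exists)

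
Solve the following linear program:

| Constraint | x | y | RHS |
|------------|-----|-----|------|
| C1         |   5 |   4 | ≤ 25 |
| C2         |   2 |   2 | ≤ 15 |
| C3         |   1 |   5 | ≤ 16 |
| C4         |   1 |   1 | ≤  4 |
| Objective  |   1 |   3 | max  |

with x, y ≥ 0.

Evaluate the objective at each vertex of the feasible region:
  z(0, 0) = 0
  z(4, 0) = 4
  z(1, 3) = 10  ←
  z(0, 3.2) = 9.6
The maximum is at x = 1, y = 3.

x = 1, y = 3, z = 10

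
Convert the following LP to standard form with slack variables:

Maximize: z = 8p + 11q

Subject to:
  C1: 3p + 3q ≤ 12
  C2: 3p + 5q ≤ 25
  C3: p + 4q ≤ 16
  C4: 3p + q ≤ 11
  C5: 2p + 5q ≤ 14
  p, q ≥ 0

max z = 8p + 11q

s.t.
  3p + 3q + s1 = 12
  3p + 5q + s2 = 25
  p + 4q + s3 = 16
  3p + q + s4 = 11
  2p + 5q + s5 = 14
  p, q, s1, s2, s3, s4, s5 ≥ 0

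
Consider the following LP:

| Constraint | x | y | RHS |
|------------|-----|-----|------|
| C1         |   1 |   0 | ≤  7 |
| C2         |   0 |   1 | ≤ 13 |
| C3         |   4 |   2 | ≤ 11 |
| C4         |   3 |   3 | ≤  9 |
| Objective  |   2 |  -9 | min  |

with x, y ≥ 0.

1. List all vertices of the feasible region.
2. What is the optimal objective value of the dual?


1. (0, 0), (2.75, 0), (2.5, 0.5), (0, 3)
2. -27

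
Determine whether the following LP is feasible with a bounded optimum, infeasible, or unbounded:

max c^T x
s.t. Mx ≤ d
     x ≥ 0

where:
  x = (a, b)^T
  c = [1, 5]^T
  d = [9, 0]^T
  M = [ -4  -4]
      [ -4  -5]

Unbounded (objective can increase without bound)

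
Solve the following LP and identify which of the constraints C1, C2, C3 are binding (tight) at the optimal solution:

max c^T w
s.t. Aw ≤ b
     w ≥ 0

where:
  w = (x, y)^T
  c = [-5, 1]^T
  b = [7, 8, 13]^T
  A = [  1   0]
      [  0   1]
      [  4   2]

At x = 0, y = 6.5, compute slack b - a·x for each constraint:
  C1: 7 − 0 = 7  (slack)
  C2: 8 − 6.5 = 1.5  (slack)
  C3: 13 − 13 = 0  (binding)

Optimal: x = 0, y = 6.5
Binding: C3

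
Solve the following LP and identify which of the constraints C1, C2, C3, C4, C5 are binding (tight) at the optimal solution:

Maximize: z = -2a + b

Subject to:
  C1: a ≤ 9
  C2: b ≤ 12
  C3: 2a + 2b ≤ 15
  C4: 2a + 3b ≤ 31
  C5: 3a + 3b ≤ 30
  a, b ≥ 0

At a = 0, b = 7.5, compute slack b - a·x for each constraint:
  C1: 9 − 0 = 9  (slack)
  C2: 12 − 7.5 = 4.5  (slack)
  C3: 15 − 15 = 0  (binding)
  C4: 31 − 22.5 = 8.5  (slack)
  C5: 30 − 22.5 = 7.5  (slack)

Optimal: a = 0, b = 7.5
Binding: C3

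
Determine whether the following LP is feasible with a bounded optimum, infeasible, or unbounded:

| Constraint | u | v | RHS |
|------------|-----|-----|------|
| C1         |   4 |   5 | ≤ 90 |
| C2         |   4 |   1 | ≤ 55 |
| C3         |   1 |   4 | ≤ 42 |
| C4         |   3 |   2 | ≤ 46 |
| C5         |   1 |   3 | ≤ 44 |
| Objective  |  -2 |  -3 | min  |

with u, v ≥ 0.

Feasible with a bounded optimal solution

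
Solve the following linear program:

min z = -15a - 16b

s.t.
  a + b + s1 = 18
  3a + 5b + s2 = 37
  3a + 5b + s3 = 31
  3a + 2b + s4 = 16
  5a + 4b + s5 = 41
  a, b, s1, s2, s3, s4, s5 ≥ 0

Evaluate the objective at each vertex of the feasible region:
  z(0, 0) = 0
  z(5.333, 0) = -80
  z(2, 5) = -110  ←
  z(0, 6.2) = -99.2
The minimum is at a = 2, b = 5.

a = 2, b = 5, z = -110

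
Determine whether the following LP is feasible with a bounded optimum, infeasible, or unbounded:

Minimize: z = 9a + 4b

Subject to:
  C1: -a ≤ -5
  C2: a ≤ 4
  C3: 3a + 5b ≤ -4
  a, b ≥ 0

Infeasible (no feasible solution exists)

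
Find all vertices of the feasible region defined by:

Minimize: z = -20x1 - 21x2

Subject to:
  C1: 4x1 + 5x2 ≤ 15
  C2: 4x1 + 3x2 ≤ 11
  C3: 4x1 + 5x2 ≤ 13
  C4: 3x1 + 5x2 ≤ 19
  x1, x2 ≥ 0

(0, 0), (2.75, 0), (2, 1), (0, 2.6)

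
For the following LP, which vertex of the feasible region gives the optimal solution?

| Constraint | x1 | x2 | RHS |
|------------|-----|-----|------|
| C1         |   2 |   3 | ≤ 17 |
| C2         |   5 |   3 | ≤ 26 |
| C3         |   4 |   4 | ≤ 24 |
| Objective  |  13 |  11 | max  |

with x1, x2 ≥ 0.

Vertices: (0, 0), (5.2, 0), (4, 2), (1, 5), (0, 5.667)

Evaluate the objective at each vertex of the feasible region:
  z(0, 0) = 0
  z(5.2, 0) = 67.6
  z(4, 2) = 74  ←
  z(1, 5) = 68
  z(0, 5.667) = 62.33
The maximum is at x1 = 4, x2 = 2.

(4, 2)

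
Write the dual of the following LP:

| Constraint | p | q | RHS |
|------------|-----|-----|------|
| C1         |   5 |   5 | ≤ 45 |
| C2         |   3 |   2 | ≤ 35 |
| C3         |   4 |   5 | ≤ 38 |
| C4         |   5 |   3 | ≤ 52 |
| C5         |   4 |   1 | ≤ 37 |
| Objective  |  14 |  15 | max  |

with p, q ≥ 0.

Primal max cᵀx s.t. Ax ≤ b, x ≥ 0  →  Dual min bᵀy s.t. Aᵀy ≥ c, y ≥ 0.

Minimize: z = 45y1 + 35y2 + 38y3 + 52y4 + 37y5

Subject to:
  5y1 + 3y2 + 4y3 + 5y4 + 4y5 ≥ 14
  5y1 + 2y2 + 5y3 + 3y4 + y5 ≥ 15
  y1, y2, y3, y4, y5 ≥ 0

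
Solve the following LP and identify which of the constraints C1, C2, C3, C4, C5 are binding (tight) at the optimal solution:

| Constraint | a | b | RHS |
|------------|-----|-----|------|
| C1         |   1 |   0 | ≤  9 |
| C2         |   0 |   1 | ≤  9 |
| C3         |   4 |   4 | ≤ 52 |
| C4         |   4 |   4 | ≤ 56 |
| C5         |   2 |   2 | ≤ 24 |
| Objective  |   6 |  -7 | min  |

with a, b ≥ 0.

At a = 0, b = 9, compute slack b - a·x for each constraint:
  C1: 9 − 0 = 9  (slack)
  C2: 9 − 9 = 0  (binding)
  C3: 52 − 36 = 16  (slack)
  C4: 56 − 36 = 20  (slack)
  C5: 24 − 18 = 6  (slack)

Optimal: a = 0, b = 9
Binding: C2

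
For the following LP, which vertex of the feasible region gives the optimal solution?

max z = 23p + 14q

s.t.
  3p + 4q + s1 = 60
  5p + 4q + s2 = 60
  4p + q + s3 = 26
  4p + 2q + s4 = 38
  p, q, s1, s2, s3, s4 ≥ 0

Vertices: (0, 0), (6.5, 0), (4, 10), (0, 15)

Evaluate the objective at each vertex of the feasible region:
  z(0, 0) = 0
  z(6.5, 0) = 149.5
  z(4, 10) = 232  ←
  z(0, 15) = 210
The maximum is at p = 4, q = 10.

(4, 10)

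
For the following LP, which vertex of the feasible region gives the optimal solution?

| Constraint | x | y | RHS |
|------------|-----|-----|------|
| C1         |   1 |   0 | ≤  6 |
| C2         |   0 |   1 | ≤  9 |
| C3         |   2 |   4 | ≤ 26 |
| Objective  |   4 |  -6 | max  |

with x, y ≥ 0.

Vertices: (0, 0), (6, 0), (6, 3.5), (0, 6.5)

Evaluate the objective at each vertex of the feasible region:
  z(0, 0) = 0
  z(6, 0) = 24  ←
  z(6, 3.5) = 3
  z(0, 6.5) = -39
The maximum is at x = 6, y = 0.

(6, 0)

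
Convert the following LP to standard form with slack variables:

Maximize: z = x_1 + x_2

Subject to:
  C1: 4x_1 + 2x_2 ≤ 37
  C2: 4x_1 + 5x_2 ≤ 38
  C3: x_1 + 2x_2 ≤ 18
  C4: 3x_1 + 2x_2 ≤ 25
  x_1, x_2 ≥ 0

max z = x_1 + x_2

s.t.
  4x_1 + 2x_2 + s1 = 37
  4x_1 + 5x_2 + s2 = 38
  x_1 + 2x_2 + s3 = 18
  3x_1 + 2x_2 + s4 = 25
  x_1, x_2, s1, s2, s3, s4 ≥ 0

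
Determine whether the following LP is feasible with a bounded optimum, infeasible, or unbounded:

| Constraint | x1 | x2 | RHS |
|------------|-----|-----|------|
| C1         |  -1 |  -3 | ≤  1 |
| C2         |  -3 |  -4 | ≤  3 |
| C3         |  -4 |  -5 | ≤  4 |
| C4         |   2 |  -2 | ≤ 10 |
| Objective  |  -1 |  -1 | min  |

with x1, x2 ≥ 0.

Unbounded (objective can decrease without bound)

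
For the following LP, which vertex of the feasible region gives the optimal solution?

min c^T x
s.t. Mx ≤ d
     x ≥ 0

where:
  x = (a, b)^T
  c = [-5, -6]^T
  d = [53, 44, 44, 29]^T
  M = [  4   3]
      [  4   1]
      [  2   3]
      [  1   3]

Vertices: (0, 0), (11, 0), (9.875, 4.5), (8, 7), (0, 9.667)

Evaluate the objective at each vertex of the feasible region:
  z(0, 0) = 0
  z(11, 0) = -55
  z(9.875, 4.5) = -76.38
  z(8, 7) = -82  ←
  z(0, 9.667) = -58
The minimum is at a = 8, b = 7.

(8, 7)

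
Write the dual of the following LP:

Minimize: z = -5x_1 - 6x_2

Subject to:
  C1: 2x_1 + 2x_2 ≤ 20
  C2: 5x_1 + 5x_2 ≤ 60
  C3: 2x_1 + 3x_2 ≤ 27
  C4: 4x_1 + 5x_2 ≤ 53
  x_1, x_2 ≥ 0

Primal min cᵀx s.t. Ax ≤ b, x ≥ 0  →  Dual max −bᵀy s.t. Aᵀy ≥ −c, y ≥ 0.

Maximize: z = -20y1 - 60y2 - 27y3 - 53y4

Subject to:
  2y1 + 5y2 + 2y3 + 4y4 ≥ 5
  2y1 + 5y2 + 3y3 + 5y4 ≥ 6
  y1, y2, y3, y4 ≥ 0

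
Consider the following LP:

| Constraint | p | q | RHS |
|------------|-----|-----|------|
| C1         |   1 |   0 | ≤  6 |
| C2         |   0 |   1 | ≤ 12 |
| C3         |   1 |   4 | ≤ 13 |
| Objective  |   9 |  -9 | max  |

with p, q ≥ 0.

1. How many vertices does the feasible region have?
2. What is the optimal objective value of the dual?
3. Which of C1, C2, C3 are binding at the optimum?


1. 4
2. 54
3. C1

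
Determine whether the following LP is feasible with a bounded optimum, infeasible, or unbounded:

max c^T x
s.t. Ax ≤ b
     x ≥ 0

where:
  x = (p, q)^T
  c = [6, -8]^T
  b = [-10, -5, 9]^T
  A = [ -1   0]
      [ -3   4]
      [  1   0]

Infeasible (no feasible solution exists)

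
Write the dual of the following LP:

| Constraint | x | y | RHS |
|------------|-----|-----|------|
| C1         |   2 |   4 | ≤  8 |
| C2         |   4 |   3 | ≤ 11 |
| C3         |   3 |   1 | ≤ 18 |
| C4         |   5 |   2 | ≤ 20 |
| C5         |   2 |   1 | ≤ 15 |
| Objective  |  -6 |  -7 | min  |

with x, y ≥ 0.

Primal min cᵀx s.t. Ax ≤ b, x ≥ 0  →  Dual max −bᵀy s.t. Aᵀy ≥ −c, y ≥ 0.

Maximize: z = -8y1 - 11y2 - 18y3 - 20y4 - 15y5

Subject to:
  2y1 + 4y2 + 3y3 + 5y4 + 2y5 ≥ 6
  4y1 + 3y2 + y3 + 2y4 + y5 ≥ 7
  y1, y2, y3, y4, y5 ≥ 0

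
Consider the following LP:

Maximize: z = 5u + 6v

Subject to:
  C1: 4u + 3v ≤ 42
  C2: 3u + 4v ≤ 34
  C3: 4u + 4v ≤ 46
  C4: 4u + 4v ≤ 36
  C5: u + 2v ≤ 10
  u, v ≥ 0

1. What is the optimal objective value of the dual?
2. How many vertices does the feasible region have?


1. 46
2. 4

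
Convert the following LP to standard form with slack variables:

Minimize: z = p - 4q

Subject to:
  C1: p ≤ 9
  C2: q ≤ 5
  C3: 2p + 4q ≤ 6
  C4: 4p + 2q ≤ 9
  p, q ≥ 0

min z = p - 4q

s.t.
  p + s1 = 9
  q + s2 = 5
  2p + 4q + s3 = 6
  4p + 2q + s4 = 9
  p, q, s1, s2, s3, s4 ≥ 0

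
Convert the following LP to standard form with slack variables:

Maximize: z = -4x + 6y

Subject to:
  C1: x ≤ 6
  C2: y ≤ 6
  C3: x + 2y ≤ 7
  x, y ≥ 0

max z = -4x + 6y

s.t.
  x + s1 = 6
  y + s2 = 6
  x + 2y + s3 = 7
  x, y, s1, s2, s3 ≥ 0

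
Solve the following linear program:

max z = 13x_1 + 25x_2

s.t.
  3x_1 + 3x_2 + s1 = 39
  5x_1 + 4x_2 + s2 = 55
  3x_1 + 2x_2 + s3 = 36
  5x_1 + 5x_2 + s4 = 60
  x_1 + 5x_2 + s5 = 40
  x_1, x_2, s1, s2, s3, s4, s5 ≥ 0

Evaluate the objective at each vertex of the feasible region:
  z(0, 0) = 0
  z(11, 0) = 143
  z(7, 5) = 216
  z(5, 7) = 240  ←
  z(0, 8) = 200
The maximum is at x_1 = 5, x_2 = 7.

x_1 = 5, x_2 = 7, z = 240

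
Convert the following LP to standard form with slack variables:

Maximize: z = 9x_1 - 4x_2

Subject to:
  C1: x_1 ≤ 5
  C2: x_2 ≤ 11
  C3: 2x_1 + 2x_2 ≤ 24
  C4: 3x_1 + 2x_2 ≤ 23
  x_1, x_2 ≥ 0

max z = 9x_1 - 4x_2

s.t.
  x_1 + s1 = 5
  x_2 + s2 = 11
  2x_1 + 2x_2 + s3 = 24
  3x_1 + 2x_2 + s4 = 23
  x_1, x_2, s1, s2, s3, s4 ≥ 0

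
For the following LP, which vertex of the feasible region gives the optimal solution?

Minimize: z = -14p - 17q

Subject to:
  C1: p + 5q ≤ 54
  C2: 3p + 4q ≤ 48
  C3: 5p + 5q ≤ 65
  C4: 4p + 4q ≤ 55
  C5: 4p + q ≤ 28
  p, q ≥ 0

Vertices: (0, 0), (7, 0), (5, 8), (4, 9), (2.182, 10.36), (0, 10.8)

Evaluate the objective at each vertex of the feasible region:
  z(0, 0) = 0
  z(7, 0) = -98
  z(5, 8) = -206
  z(4, 9) = -209  ←
  z(2.182, 10.36) = -206.7
  z(0, 10.8) = -183.6
The minimum is at p = 4, q = 9.

(4, 9)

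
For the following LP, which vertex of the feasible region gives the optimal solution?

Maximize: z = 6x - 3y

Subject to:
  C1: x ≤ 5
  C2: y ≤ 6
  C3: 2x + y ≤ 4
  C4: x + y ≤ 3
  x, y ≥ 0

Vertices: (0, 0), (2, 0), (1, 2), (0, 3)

Evaluate the objective at each vertex of the feasible region:
  z(0, 0) = 0
  z(2, 0) = 12  ←
  z(1, 2) = 0
  z(0, 3) = -9
The maximum is at x = 2, y = 0.

(2, 0)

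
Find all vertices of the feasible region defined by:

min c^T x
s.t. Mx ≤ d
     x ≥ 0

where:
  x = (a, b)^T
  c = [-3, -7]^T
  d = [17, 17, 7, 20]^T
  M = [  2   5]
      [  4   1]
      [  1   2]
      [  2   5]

(0, 0), (4.25, 0), (3.857, 1.571), (1, 3), (0, 3.4)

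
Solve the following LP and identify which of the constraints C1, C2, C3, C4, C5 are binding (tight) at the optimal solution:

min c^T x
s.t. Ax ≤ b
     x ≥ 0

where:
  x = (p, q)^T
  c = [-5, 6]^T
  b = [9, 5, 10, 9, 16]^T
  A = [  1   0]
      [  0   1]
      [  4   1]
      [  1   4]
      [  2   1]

At p = 2.5, q = 0, compute slack b - a·x for each constraint:
  C1: 9 − 2.5 = 6.5  (slack)
  C2: 5 − 0 = 5  (slack)
  C3: 10 − 10 = 0  (binding)
  C4: 9 − 2.5 = 6.5  (slack)
  C5: 16 − 5 = 11  (slack)

Optimal: p = 2.5, q = 0
Binding: C3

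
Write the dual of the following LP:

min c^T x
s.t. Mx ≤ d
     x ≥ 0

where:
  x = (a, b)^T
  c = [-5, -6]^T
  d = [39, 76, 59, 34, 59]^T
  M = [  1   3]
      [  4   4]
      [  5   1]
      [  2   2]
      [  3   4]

Primal min cᵀx s.t. Ax ≤ b, x ≥ 0  →  Dual max −bᵀy s.t. Aᵀy ≥ −c, y ≥ 0.

Maximize: z = -39y1 - 76y2 - 59y3 - 34y4 - 59y5

Subject to:
  y1 + 4y2 + 5y3 + 2y4 + 3y5 ≥ 5
  3y1 + 4y2 + y3 + 2y4 + 4y5 ≥ 6
  y1, y2, y3, y4, y5 ≥ 0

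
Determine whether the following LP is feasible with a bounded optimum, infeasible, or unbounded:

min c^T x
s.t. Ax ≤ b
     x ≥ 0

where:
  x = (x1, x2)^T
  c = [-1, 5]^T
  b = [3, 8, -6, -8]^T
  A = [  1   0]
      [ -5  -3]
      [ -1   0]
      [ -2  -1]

Infeasible (no feasible solution exists)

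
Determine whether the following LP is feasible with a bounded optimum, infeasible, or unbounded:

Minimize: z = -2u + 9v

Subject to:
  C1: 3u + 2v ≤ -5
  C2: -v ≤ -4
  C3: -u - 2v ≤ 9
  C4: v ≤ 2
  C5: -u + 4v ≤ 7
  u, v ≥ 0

Infeasible (no feasible solution exists)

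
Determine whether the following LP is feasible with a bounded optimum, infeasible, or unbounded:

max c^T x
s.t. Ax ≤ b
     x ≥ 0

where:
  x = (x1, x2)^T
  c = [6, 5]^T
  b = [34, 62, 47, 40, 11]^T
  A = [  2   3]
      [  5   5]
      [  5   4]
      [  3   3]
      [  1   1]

Feasible with a bounded optimal solution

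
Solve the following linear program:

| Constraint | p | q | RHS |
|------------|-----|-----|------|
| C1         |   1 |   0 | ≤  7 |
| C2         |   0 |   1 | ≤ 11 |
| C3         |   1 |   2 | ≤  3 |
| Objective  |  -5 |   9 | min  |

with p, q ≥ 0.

Evaluate the objective at each vertex of the feasible region:
  z(0, 0) = 0
  z(3, 0) = -15  ←
  z(0, 1.5) = 13.5
The minimum is at p = 3, q = 0.

p = 3, q = 0, z = -15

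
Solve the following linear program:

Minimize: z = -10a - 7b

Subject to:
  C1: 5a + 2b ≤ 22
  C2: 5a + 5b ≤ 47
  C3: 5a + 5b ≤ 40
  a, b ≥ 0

Evaluate the objective at each vertex of the feasible region:
  z(0, 0) = 0
  z(4.4, 0) = -44
  z(2, 6) = -62  ←
  z(0, 8) = -56
The minimum is at a = 2, b = 6.

a = 2, b = 6, z = -62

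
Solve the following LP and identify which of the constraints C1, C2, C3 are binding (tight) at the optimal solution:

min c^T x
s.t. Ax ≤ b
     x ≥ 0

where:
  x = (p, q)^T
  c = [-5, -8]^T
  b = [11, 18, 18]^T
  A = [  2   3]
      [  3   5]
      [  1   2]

At p = 1, q = 3, compute slack b - a·x for each constraint:
  C1: 11 − 11 = 0  (binding)
  C2: 18 − 18 = 0  (binding)
  C3: 18 − 7 = 11  (slack)

Optimal: p = 1, q = 3
Binding: C1, C2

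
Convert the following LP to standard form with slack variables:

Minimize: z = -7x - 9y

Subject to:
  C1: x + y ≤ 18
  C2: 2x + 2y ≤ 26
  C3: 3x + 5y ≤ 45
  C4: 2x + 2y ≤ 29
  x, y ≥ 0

min z = -7x - 9y

s.t.
  x + y + s1 = 18
  2x + 2y + s2 = 26
  3x + 5y + s3 = 45
  2x + 2y + s4 = 29
  x, y, s1, s2, s3, s4 ≥ 0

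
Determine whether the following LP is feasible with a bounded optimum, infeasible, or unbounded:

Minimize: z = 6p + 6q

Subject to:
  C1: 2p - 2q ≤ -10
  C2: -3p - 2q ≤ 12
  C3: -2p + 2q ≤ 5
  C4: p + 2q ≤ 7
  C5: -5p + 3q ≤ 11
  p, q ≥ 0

Infeasible (no feasible solution exists)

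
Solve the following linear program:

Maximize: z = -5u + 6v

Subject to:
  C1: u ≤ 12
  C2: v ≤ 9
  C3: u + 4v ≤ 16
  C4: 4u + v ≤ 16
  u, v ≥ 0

Evaluate the objective at each vertex of the feasible region:
  z(0, 0) = 0
  z(4, 0) = -20
  z(3.2, 3.2) = 3.2
  z(0, 4) = 24  ←
The maximum is at u = 0, v = 4.

u = 0, v = 4, z = 24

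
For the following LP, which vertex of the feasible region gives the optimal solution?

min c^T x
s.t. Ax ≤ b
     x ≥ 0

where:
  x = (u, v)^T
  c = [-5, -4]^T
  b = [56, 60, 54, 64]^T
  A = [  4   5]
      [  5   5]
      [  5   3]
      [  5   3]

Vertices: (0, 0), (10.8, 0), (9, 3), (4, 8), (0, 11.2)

Evaluate the objective at each vertex of the feasible region:
  z(0, 0) = 0
  z(10.8, 0) = -54
  z(9, 3) = -57  ←
  z(4, 8) = -52
  z(0, 11.2) = -44.8
The minimum is at u = 9, v = 3.

(9, 3)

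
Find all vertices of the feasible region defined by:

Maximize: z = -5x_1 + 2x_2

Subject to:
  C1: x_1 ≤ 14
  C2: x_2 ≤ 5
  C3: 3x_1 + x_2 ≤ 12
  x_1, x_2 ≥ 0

(0, 0), (4, 0), (2.333, 5), (0, 5)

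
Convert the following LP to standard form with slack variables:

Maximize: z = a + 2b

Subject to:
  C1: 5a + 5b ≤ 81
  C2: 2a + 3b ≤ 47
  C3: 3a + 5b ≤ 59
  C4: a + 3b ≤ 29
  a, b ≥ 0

max z = a + 2b

s.t.
  5a + 5b + s1 = 81
  2a + 3b + s2 = 47
  3a + 5b + s3 = 59
  a + 3b + s4 = 29
  a, b, s1, s2, s3, s4 ≥ 0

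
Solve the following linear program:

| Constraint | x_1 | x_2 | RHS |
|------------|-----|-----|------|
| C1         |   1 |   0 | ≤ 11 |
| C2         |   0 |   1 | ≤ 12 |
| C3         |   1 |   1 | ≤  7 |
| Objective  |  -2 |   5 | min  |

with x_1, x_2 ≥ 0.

Evaluate the objective at each vertex of the feasible region:
  z(0, 0) = 0
  z(7, 0) = -14  ←
  z(0, 7) = 35
The minimum is at x_1 = 7, x_2 = 0.

x_1 = 7, x_2 = 0, z = -14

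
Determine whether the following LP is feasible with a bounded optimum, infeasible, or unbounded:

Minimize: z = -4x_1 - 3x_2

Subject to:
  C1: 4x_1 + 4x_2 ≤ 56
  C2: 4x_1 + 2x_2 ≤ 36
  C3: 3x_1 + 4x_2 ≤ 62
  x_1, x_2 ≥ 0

Feasible with a bounded optimal solution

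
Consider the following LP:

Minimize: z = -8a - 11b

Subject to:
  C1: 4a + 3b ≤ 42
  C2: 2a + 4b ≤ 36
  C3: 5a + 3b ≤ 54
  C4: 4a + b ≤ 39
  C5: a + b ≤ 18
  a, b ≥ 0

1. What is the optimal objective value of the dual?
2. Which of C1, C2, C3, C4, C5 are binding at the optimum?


1. -114
2. C1, C2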